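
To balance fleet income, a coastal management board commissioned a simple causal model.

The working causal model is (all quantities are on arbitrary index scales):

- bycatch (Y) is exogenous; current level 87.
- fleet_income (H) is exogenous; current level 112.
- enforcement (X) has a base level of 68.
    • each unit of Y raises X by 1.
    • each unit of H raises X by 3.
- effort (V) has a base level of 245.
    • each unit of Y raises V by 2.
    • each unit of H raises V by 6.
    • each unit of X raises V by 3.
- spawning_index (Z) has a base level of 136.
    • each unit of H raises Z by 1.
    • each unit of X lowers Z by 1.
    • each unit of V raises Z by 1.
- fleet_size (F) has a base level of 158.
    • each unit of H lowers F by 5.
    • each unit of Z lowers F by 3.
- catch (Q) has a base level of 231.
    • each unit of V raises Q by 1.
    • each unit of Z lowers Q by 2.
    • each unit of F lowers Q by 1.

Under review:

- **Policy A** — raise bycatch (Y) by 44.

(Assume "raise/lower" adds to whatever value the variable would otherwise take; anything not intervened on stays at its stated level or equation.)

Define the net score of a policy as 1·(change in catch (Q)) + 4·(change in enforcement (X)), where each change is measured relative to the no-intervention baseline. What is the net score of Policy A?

572

Baseline:
  Y = 87
  H = 112
  X = 68 + 87 + 3·112 = 491
  V = 245 + 2·87 + 6·112 + 3·491 = 2564
  Z = 136 + 112 − 491 + 2564 = 2321
  F = 158 − 5·112 − 3·2321 = -7365
  Q = 231 + 2564 − 2·2321 − (-7365) = 5518
Policy A (Y + 44):
  Y = 87 + 44 = 131
  H = 112
  X = 68 + 131 + 3·112 = 535
  V = 245 + 2·131 + 6·112 + 3·535 = 2784
  Z = 136 + 112 − 535 + 2784 = 2497
  F = 158 − 5·112 − 3·2497 = -7893
  Q = 231 + 2784 − 2·2497 − (-7893) = 5914
ΔQ = 5914 − 5518 = 396; ΔX = 535 − 491 = 44
Score = 1·396 + 4·44 = 572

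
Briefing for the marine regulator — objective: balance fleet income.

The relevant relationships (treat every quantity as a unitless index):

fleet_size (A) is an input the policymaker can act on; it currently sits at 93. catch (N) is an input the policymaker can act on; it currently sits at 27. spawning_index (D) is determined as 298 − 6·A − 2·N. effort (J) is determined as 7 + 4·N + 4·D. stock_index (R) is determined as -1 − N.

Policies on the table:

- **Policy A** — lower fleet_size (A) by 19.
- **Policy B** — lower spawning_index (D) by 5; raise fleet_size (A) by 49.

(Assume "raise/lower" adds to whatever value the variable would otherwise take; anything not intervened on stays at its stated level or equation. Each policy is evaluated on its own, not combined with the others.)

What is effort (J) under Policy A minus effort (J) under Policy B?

Policy A (A − 19):
  A = 93 − 19 = 74
  N = 27
  D = 298 − 6·74 − 2·27 = -200
  J = 7 + 4·27 + 4·(-200) = -685
Policy B (D − 5, A + 49):
  A = 93 + 49 = 142
  N = 27
  D = 298 − 6·142 − 2·27 (−5 from intervention) = -613
  J = 7 + 4·27 + 4·(-613) = -2337
J: -685 − (-2337) = 1652

1652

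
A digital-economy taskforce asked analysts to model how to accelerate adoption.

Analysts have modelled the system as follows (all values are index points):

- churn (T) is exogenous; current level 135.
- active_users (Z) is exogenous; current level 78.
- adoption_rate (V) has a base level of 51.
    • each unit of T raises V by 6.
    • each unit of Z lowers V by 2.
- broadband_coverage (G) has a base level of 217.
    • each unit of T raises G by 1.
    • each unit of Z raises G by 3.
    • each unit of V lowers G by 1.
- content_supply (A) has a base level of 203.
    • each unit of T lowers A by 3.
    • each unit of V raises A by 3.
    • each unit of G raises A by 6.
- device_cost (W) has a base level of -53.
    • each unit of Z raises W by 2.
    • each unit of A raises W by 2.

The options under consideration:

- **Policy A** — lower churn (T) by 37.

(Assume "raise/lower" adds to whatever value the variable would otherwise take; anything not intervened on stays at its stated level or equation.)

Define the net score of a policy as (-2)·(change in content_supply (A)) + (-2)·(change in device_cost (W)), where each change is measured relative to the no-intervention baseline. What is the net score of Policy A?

-3330

Baseline:
  T = 135
  Z = 78
  V = 51 + 6·135 − 2·78 = 705
  G = 217 + 135 + 3·78 − 705 = -119
  A = 203 − 3·135 + 3·705 + 6·(-119) = 1199
  W = -53 + 2·78 + 2·1199 = 2501
Policy A (T − 37):
  T = 135 − 37 = 98
  Z = 78
  V = 51 + 6·98 − 2·78 = 483
  G = 217 + 98 + 3·78 − 483 = 66
  A = 203 − 3·98 + 3·483 + 6·66 = 1754
  W = -53 + 2·78 + 2·1754 = 3611
ΔA = 1754 − 1199 = 555; ΔW = 3611 − 2501 = 1110
Score = (-2)·555 + (-2)·1110 = -3330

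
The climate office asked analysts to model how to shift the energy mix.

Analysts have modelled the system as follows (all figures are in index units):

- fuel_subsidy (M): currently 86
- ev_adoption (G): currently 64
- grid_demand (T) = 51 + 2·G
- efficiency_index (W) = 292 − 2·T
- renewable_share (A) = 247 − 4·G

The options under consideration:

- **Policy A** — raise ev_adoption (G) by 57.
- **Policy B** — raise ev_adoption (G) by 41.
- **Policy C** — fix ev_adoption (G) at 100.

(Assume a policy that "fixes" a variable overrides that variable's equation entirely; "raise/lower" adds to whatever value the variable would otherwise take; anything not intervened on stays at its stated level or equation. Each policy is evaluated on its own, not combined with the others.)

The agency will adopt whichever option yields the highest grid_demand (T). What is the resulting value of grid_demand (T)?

293

Policy A (G + 57):
  G = 64 + 57 = 121
  T = 51 + 2·121 = 293
Policy B (G + 41):
  G = 64 + 41 = 105
  T = 51 + 2·105 = 261
Policy C (G := 100):
  G = 100
  T = 51 + 2·100 = 251
Comparing — Policy A: T=293, Policy B: T=261, Policy C: T=251. Highest is 293 (Policy A).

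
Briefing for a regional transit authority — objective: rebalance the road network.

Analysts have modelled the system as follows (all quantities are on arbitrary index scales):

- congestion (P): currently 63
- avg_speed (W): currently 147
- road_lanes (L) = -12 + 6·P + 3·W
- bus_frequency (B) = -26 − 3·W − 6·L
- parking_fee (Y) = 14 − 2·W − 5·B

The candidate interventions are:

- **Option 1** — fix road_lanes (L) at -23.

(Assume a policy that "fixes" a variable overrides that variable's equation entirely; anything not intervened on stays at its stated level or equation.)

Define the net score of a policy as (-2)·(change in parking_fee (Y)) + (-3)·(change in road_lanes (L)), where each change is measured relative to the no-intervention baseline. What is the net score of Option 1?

52290

Baseline:
  P = 63
  W = 147
  L = -12 + 6·63 + 3·147 = 807
  B = -26 − 3·147 − 6·807 = -5309
  Y = 14 − 2·147 − 5·(-5309) = 26265
Option 1 (L := -23):
  P = 63
  W = 147
  L = -23
  B = -26 − 3·147 − 6·(-23) = -329
  Y = 14 − 2·147 − 5·(-329) = 1365
ΔY = 1365 − 26265 = -24900; ΔL = -23 − 807 = -830
Score = (-2)·(-24900) + (-3)·(-830) = 52290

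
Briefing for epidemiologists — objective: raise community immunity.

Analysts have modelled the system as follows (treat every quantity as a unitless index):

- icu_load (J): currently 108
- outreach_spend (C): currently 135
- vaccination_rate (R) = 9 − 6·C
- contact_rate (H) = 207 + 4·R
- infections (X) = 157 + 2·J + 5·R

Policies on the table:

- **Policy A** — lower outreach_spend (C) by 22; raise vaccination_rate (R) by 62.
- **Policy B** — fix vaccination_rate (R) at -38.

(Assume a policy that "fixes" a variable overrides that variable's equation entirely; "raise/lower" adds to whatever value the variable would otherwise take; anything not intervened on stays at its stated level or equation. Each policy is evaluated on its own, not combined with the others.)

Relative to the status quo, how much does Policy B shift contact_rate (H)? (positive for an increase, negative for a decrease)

3052

Baseline:
  C = 135
  R = 9 − 6·135 = -801
  H = 207 + 4·(-801) = -2997
Policy B (R := -38):
  C = 135
  R = -38
  H = 207 + 4·(-38) = 55
Change in H: 55 − (-2997) = 3052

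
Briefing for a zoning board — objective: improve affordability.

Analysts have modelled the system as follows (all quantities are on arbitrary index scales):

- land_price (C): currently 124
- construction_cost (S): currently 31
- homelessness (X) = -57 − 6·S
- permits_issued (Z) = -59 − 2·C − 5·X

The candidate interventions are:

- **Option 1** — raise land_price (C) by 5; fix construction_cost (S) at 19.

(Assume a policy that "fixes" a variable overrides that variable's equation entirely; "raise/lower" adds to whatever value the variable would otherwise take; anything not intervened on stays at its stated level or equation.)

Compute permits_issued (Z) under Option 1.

Option 1 (C + 5, S := 19):
  C = 124 + 5 = 129
  S = 19
  X = -57 − 6·19 = -171
  Z = -59 − 2·129 − 5·(-171) = 538

538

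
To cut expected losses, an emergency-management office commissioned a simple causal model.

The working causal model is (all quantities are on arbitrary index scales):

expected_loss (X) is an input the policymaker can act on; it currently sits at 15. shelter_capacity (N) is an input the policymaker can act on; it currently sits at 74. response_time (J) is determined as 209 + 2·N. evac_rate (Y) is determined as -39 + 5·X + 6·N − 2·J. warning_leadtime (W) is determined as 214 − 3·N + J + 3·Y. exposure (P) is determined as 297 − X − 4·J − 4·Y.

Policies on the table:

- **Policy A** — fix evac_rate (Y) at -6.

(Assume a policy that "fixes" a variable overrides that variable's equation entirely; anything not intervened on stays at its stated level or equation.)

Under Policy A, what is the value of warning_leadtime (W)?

331

Policy A (Y := -6):
  X = 15
  N = 74
  J = 209 + 2·74 = 357
  Y = -6
  W = 214 − 3·74 + 357 + 3·(-6) = 331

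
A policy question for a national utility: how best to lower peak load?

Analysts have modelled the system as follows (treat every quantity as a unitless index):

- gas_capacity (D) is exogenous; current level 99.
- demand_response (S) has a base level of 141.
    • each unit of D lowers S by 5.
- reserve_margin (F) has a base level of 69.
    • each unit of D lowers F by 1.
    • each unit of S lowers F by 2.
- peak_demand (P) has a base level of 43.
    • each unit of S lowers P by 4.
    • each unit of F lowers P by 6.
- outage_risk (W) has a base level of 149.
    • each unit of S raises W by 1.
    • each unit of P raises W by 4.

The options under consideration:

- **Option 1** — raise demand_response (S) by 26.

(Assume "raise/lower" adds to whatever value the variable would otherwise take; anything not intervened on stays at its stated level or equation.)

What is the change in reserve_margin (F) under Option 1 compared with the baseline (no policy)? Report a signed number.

-52

Baseline:
  D = 99
  S = 141 − 5·99 = -354
  F = 69 − 99 − 2·(-354) = 678
Option 1 (S + 26):
  D = 99
  S = 141 − 5·99 (+26 from intervention) = -328
  F = 69 − 99 − 2·(-328) = 626
Change in F: 626 − 678 = -52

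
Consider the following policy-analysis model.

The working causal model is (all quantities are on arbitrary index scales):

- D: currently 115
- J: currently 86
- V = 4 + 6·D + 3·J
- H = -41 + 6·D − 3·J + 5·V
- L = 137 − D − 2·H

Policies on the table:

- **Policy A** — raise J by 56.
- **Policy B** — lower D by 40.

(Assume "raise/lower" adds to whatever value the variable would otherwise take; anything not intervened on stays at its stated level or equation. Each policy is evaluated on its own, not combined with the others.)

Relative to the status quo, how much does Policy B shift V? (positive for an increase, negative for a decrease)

Baseline:
  D = 115
  J = 86
  V = 4 + 6·115 + 3·86 = 952
Policy B (D − 40):
  D = 115 − 40 = 75
  J = 86
  V = 4 + 6·75 + 3·86 = 712
Change in V: 712 − 952 = -240

-240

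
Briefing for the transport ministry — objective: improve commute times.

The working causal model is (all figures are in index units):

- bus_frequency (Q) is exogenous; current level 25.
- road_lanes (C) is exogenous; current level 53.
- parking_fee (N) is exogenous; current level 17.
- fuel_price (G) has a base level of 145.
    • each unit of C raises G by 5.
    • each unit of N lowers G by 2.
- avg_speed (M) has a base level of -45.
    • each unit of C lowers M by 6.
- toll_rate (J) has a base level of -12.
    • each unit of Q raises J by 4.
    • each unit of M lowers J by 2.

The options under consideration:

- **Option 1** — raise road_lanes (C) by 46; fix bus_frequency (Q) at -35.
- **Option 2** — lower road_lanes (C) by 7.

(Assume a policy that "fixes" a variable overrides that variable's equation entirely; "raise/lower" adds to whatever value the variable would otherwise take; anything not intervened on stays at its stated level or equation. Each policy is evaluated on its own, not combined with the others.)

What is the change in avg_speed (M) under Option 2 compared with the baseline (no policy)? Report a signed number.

Baseline:
  C = 53
  M = -45 − 6·53 = -363
Option 2 (C − 7):
  C = 53 − 7 = 46
  M = -45 − 6·46 = -321
Change in M: -321 − (-363) = 42

42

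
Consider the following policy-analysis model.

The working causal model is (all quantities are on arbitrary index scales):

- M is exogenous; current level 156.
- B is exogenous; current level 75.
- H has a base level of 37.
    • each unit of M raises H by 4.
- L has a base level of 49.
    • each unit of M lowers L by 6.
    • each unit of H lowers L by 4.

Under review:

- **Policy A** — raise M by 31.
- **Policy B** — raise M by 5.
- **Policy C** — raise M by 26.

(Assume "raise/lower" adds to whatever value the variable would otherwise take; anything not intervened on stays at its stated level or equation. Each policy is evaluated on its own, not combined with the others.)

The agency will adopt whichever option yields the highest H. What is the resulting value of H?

Policy A (M + 31):
  M = 156 + 31 = 187
  H = 37 + 4·187 = 785
Policy B (M + 5):
  M = 156 + 5 = 161
  H = 37 + 4·161 = 681
Policy C (M + 26):
  M = 156 + 26 = 182
  H = 37 + 4·182 = 765
Comparing — Policy A: H=785, Policy B: H=681, Policy C: H=765. Highest is 785 (Policy A).

785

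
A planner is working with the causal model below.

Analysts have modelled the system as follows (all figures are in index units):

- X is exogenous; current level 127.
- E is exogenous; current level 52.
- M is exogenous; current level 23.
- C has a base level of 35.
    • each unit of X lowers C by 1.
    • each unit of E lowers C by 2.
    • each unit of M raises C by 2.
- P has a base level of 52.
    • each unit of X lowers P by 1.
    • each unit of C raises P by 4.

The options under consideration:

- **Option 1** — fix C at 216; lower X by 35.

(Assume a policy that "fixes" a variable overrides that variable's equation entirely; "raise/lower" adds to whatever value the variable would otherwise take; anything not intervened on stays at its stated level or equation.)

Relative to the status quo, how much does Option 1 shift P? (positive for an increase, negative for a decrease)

Baseline:
  X = 127
  E = 52
  M = 23
  C = 35 − 127 − 2·52 + 2·23 = -150
  P = 52 − 127 + 4·(-150) = -675
Option 1 (C := 216, X − 35):
  X = 127 − 35 = 92
  E = 52
  M = 23
  C = 216
  P = 52 − 92 + 4·216 = 824
Change in P: 824 − (-675) = 1499

1499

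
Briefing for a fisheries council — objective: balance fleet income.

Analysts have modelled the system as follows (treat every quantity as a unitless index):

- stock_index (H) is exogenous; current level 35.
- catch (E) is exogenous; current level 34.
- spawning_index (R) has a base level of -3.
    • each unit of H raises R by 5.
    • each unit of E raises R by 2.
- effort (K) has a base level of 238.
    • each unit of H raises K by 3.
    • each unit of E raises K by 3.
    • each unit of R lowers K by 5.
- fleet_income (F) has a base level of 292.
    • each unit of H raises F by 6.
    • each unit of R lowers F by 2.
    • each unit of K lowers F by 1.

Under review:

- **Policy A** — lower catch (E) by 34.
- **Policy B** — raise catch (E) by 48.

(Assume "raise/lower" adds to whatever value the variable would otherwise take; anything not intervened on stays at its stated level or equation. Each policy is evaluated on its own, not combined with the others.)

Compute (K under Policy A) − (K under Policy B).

574

Policy A (E − 34):
  H = 35
  E = 34 − 34 = 0
  R = -3 + 5·35 + 2·0 = 172
  K = 238 + 3·35 + 3·0 − 5·172 = -517
Policy B (E + 48):
  H = 35
  E = 34 + 48 = 82
  R = -3 + 5·35 + 2·82 = 336
  K = 238 + 3·35 + 3·82 − 5·336 = -1091
K: -517 − (-1091) = 574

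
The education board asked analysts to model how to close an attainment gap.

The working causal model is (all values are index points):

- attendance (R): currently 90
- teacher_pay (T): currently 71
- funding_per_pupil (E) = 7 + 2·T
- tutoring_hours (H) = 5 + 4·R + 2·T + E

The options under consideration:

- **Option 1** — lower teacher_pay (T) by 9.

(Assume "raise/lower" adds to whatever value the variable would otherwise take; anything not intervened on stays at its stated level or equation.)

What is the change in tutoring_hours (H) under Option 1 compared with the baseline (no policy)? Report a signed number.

Baseline:
  R = 90
  T = 71
  E = 7 + 2·71 = 149
  H = 5 + 4·90 + 2·71 + 149 = 656
Option 1 (T − 9):
  R = 90
  T = 71 − 9 = 62
  E = 7 + 2·62 = 131
  H = 5 + 4·90 + 2·62 + 131 = 620
Change in H: 620 − 656 = -36

-36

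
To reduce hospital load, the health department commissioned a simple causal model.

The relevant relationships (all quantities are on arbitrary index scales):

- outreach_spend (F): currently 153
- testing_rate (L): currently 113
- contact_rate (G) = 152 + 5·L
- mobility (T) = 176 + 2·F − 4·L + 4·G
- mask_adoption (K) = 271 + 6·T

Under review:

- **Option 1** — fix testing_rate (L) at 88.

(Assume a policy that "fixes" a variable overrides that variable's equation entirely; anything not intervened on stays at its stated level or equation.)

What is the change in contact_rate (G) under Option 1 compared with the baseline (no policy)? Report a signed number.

Baseline:
  L = 113
  G = 152 + 5·113 = 717
Option 1 (L := 88):
  L = 88
  G = 152 + 5·88 = 592
Change in G: 592 − 717 = -125

-125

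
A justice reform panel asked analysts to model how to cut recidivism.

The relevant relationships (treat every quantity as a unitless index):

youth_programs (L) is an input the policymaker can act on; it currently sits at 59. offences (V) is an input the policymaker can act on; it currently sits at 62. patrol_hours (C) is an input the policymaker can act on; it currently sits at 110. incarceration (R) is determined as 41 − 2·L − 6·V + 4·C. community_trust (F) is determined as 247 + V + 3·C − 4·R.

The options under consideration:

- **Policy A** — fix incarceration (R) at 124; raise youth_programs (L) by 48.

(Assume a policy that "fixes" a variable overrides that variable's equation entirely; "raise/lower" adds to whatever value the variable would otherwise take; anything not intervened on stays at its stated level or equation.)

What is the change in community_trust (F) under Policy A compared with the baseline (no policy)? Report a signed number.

-532

Baseline:
  L = 59
  V = 62
  C = 110
  R = 41 − 2·59 − 6·62 + 4·110 = -9
  F = 247 + 62 + 3·110 − 4·(-9) = 675
Policy A (R := 124, L + 48):
  L = 59 + 48 = 107
  V = 62
  C = 110
  R = 124
  F = 247 + 62 + 3·110 − 4·124 = 143
Change in F: 143 − 675 = -532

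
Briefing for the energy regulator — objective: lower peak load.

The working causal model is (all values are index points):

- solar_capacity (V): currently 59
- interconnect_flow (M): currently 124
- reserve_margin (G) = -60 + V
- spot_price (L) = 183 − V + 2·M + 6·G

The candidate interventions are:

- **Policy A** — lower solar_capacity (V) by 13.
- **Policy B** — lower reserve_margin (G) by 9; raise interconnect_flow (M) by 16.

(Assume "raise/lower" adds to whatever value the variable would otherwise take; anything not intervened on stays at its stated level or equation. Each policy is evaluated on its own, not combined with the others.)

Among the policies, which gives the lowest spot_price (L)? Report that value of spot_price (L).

301

Policy A (V − 13):
  V = 59 − 13 = 46
  M = 124
  G = -60 + 46 = -14
  L = 183 − 46 + 2·124 + 6·(-14) = 301
Policy B (G − 9, M + 16):
  V = 59
  M = 124 + 16 = 140
  G = -60 + 59 (−9 from intervention) = -10
  L = 183 − 59 + 2·140 + 6·(-10) = 344
Comparing — Policy A: L=301, Policy B: L=344. Lowest is 301 (Policy A).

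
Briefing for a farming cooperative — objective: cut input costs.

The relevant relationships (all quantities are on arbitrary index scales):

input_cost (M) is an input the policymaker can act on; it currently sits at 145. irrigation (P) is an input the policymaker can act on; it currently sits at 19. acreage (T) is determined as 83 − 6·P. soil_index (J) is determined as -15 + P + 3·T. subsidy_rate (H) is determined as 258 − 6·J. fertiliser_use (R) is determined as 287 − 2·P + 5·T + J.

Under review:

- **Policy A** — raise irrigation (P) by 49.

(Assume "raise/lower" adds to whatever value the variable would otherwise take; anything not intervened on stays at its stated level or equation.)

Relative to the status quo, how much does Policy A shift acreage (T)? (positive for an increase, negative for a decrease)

-294

Baseline:
  P = 19
  T = 83 − 6·19 = -31
Policy A (P + 49):
  P = 19 + 49 = 68
  T = 83 − 6·68 = -325
Change in T: -325 − (-31) = -294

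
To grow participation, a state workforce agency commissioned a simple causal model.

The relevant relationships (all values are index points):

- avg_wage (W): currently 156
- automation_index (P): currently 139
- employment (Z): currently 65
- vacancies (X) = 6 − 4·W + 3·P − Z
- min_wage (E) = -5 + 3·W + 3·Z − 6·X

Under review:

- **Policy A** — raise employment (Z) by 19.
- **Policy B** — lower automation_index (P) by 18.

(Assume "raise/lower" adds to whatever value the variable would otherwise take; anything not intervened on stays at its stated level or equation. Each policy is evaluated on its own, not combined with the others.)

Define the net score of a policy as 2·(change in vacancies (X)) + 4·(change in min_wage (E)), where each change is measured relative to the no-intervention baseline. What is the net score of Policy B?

Baseline:
  W = 156
  P = 139
  Z = 65
  X = 6 − 4·156 + 3·139 − 65 = -266
  E = -5 + 3·156 + 3·65 − 6·(-266) = 2254
Policy B (P − 18):
  W = 156
  P = 139 − 18 = 121
  Z = 65
  X = 6 − 4·156 + 3·121 − 65 = -320
  E = -5 + 3·156 + 3·65 − 6·(-320) = 2578
ΔX = -320 − (-266) = -54; ΔE = 2578 − 2254 = 324
Score = 2·(-54) + 4·324 = 1188

1188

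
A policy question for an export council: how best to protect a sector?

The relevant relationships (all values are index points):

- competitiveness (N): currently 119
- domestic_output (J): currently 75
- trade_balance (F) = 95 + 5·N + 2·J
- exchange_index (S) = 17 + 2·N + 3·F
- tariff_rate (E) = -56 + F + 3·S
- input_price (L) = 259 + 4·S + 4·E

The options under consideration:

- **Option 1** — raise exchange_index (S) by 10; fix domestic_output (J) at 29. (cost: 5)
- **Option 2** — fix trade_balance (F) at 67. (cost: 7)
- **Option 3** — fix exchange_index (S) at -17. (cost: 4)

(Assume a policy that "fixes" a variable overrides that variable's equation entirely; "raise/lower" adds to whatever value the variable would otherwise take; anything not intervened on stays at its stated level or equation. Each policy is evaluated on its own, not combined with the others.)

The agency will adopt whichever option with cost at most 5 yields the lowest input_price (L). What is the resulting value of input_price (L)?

Option 1 (S + 10, J := 29):
  N = 119
  J = 29
  F = 95 + 5·119 + 2·29 = 748
  S = 17 + 2·119 + 3·748 (+10 from intervention) = 2509
  E = -56 + 748 + 3·2509 = 8219
  L = 259 + 4·2509 + 4·8219 = 43171
Option 3 (S := -17):
  N = 119
  J = 75
  F = 95 + 5·119 + 2·75 = 840
  S = -17
  E = -56 + 840 + 3·(-17) = 733
  L = 259 + 4·(-17) + 4·733 = 3123
Comparing — Option 1: L=43171, Option 3: L=3123. Lowest is 3123 (Option 3).

3123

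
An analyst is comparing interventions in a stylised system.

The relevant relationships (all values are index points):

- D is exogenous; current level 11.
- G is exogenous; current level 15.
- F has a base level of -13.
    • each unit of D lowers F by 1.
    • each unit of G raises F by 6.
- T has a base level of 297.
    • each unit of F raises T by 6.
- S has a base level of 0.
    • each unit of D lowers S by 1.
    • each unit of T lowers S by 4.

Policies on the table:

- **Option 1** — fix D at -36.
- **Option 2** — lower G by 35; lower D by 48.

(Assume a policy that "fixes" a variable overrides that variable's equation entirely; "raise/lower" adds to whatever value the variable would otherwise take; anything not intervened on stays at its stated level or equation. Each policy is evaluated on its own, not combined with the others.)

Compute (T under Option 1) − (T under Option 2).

Option 1 (D := -36):
  D = -36
  G = 15
  F = -13 − (-36) + 6·15 = 113
  T = 297 + 6·113 = 975
Option 2 (G − 35, D − 48):
  D = 11 − 48 = -37
  G = 15 − 35 = -20
  F = -13 − (-37) + 6·(-20) = -96
  T = 297 + 6·(-96) = -279
T: 975 − (-279) = 1254

1254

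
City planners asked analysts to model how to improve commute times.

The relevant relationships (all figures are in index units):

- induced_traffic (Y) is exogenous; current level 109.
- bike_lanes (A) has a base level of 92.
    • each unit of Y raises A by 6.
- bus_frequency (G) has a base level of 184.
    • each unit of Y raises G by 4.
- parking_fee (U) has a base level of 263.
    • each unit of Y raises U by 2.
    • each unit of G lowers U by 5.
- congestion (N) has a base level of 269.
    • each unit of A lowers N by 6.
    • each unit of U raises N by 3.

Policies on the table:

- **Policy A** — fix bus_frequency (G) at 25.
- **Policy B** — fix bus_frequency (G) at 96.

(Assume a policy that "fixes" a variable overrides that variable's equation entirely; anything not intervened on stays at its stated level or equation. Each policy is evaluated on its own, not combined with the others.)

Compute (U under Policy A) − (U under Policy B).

355

Policy A (G := 25):
  Y = 109
  G = 25
  U = 263 + 2·109 − 5·25 = 356
Policy B (G := 96):
  Y = 109
  G = 96
  U = 263 + 2·109 − 5·96 = 1
U: 356 − 1 = 355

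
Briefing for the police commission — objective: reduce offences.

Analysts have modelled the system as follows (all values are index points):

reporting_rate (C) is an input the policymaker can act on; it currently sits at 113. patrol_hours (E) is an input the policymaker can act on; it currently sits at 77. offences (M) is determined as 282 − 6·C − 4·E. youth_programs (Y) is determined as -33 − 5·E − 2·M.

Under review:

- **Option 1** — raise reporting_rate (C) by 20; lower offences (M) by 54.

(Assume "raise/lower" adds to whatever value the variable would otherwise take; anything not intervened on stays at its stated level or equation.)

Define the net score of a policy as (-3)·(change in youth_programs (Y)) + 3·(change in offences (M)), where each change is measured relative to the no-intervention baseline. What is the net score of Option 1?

-1566

Baseline:
  C = 113
  E = 77
  M = 282 − 6·113 − 4·77 = -704
  Y = -33 − 5·77 − 2·(-704) = 990
Option 1 (C + 20, M − 54):
  C = 113 + 20 = 133
  E = 77
  M = 282 − 6·133 − 4·77 (−54 from intervention) = -878
  Y = -33 − 5·77 − 2·(-878) = 1338
ΔY = 1338 − 990 = 348; ΔM = -878 − (-704) = -174
Score = (-3)·348 + 3·(-174) = -1566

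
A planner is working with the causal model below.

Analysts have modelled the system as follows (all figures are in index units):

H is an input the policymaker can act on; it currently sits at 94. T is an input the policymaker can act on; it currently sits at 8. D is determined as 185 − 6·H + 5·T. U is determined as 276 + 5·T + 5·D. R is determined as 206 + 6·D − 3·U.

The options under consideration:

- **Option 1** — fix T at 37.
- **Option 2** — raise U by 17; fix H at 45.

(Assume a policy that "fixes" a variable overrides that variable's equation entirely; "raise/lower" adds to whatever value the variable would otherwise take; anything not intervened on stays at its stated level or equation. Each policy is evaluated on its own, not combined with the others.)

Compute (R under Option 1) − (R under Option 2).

Option 1 (T := 37):
  H = 94
  T = 37
  D = 185 − 6·94 + 5·37 = -194
  U = 276 + 5·37 + 5·(-194) = -509
  R = 206 + 6·(-194) − 3·(-509) = 569
Option 2 (U + 17, H := 45):
  H = 45
  T = 8
  D = 185 − 6·45 + 5·8 = -45
  U = 276 + 5·8 + 5·(-45) (+17 from intervention) = 108
  R = 206 + 6·(-45) − 3·108 = -388
R: 569 − (-388) = 957

957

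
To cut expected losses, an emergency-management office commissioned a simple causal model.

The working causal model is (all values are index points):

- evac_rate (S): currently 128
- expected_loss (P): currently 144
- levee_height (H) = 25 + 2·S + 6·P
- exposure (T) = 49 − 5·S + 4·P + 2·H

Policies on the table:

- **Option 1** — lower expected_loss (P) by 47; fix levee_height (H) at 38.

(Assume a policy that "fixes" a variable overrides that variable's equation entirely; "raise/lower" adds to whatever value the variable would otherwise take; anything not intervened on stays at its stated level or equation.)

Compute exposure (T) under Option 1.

Option 1 (P − 47, H := 38):
  S = 128
  P = 144 − 47 = 97
  H = 38
  T = 49 − 5·128 + 4·97 + 2·38 = -127

-127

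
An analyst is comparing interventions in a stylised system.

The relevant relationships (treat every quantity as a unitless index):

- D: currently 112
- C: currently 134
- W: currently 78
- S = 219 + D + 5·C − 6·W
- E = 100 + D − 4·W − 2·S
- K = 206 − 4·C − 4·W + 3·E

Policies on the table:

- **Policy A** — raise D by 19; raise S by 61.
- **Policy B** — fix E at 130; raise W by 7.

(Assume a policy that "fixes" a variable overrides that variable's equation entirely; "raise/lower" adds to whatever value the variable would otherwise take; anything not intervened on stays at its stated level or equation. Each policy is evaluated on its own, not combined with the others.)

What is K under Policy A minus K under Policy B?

-4283

Policy A (D + 19, S + 61):
  D = 112 + 19 = 131
  C = 134
  W = 78
  S = 219 + 131 + 5·134 − 6·78 (+61 from intervention) = 613
  E = 100 + 131 − 4·78 − 2·613 = -1307
  K = 206 − 4·134 − 4·78 + 3·(-1307) = -4563
Policy B (E := 130, W + 7):
  D = 112
  C = 134
  W = 78 + 7 = 85
  S = 219 + 112 + 5·134 − 6·85 = 491
  E = 130
  K = 206 − 4·134 − 4·85 + 3·130 = -280
K: -4563 − (-280) = -4283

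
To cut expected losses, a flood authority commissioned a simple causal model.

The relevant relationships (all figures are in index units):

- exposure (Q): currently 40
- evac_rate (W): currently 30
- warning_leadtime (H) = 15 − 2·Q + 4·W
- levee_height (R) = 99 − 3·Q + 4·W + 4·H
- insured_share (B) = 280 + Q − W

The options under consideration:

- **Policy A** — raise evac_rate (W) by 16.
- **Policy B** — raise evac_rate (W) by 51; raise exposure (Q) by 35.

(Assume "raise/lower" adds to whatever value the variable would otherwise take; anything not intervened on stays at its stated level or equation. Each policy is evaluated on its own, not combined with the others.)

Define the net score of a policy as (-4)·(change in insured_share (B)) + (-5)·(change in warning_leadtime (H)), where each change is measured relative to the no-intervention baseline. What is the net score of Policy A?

-256

Baseline:
  Q = 40
  W = 30
  H = 15 − 2·40 + 4·30 = 55
  B = 280 + 40 − 30 = 290
Policy A (W + 16):
  Q = 40
  W = 30 + 16 = 46
  H = 15 − 2·40 + 4·46 = 119
  B = 280 + 40 − 46 = 274
ΔB = 274 − 290 = -16; ΔH = 119 − 55 = 64
Score = (-4)·(-16) + (-5)·64 = -256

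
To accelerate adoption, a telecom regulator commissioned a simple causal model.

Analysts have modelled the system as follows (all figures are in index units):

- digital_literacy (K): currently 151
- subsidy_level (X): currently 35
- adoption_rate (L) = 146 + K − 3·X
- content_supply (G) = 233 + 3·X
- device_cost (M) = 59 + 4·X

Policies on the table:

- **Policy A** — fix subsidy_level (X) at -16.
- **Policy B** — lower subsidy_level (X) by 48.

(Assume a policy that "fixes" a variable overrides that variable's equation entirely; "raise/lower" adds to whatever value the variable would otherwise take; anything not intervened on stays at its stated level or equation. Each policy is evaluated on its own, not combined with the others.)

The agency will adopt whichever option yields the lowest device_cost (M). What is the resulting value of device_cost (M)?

-5

Policy A (X := -16):
  X = -16
  M = 59 + 4·(-16) = -5
Policy B (X − 48):
  X = 35 − 48 = -13
  M = 59 + 4·(-13) = 7
Comparing — Policy A: M=-5, Policy B: M=7. Lowest is -5 (Policy A).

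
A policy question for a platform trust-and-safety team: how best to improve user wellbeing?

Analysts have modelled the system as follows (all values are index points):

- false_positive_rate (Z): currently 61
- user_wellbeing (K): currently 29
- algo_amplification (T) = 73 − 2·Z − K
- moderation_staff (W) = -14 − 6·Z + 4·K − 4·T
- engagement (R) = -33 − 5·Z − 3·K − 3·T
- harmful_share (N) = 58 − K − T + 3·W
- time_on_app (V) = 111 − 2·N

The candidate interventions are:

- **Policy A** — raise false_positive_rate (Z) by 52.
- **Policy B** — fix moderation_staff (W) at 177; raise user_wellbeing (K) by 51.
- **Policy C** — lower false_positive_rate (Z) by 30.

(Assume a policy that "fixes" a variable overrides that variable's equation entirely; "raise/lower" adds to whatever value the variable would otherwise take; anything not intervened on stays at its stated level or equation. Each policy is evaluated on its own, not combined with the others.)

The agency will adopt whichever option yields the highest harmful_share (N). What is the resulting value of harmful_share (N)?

667

Policy A (Z + 52):
  Z = 61 + 52 = 113
  K = 29
  T = 73 − 2·113 − 29 = -182
  W = -14 − 6·113 + 4·29 − 4·(-182) = 152
  N = 58 − 29 − (-182) + 3·152 = 667
Policy B (W := 177, K + 51):
  Z = 61
  K = 29 + 51 = 80
  T = 73 − 2·61 − 80 = -129
  W = 177
  N = 58 − 80 − (-129) + 3·177 = 638
Policy C (Z − 30):
  Z = 61 − 30 = 31
  K = 29
  T = 73 − 2·31 − 29 = -18
  W = -14 − 6·31 + 4·29 − 4·(-18) = -12
  N = 58 − 29 − (-18) + 3·(-12) = 11
Comparing — Policy A: N=667, Policy B: N=638, Policy C: N=11. Highest is 667 (Policy A).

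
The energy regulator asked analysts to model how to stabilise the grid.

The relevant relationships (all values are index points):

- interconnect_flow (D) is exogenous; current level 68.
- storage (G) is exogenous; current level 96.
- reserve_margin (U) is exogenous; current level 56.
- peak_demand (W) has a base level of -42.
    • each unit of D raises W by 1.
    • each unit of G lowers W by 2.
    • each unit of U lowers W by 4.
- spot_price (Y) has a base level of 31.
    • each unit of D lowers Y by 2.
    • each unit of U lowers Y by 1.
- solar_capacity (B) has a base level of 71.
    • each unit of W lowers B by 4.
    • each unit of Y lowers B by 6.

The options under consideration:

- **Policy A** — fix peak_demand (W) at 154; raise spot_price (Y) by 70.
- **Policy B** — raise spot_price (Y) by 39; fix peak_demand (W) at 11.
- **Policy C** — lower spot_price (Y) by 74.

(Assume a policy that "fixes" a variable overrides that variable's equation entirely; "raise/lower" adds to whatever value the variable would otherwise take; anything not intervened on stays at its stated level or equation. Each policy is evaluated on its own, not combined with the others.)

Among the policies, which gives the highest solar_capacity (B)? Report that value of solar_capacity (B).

3041

Policy A (W := 154, Y + 70):
  D = 68
  G = 96
  U = 56
  W = 154
  Y = 31 − 2·68 − 56 (+70 from intervention) = -91
  B = 71 − 4·154 − 6·(-91) = 1
Policy B (Y + 39, W := 11):
  D = 68
  G = 96
  U = 56
  W = 11
  Y = 31 − 2·68 − 56 (+39 from intervention) = -122
  B = 71 − 4·11 − 6·(-122) = 759
Policy C (Y − 74):
  D = 68
  G = 96
  U = 56
  W = -42 + 68 − 2·96 − 4·56 = -390
  Y = 31 − 2·68 − 56 (−74 from intervention) = -235
  B = 71 − 4·(-390) − 6·(-235) = 3041
Comparing — Policy A: B=1, Policy B: B=759, Policy C: B=3041. Highest is 3041 (Policy C).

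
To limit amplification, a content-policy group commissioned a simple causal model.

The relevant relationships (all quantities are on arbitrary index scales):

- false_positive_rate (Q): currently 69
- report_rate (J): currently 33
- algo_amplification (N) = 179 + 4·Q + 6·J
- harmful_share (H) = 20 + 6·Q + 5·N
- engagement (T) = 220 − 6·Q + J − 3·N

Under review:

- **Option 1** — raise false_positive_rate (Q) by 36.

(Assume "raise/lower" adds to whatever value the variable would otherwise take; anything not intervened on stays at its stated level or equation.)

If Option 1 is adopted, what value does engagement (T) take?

-2768

Option 1 (Q + 36):
  Q = 69 + 36 = 105
  J = 33
  N = 179 + 4·105 + 6·33 = 797
  T = 220 − 6·105 + 33 − 3·797 = -2768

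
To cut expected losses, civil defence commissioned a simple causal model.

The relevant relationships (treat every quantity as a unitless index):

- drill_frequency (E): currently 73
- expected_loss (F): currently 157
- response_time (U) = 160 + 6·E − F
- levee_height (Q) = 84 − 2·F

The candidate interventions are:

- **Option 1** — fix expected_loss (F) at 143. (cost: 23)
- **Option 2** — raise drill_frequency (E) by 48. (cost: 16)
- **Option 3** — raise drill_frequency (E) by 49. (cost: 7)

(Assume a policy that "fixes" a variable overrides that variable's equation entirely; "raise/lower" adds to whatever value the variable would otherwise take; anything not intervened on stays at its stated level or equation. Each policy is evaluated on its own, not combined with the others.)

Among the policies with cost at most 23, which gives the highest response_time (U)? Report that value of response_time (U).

735

Option 1 (F := 143):
  E = 73
  F = 143
  U = 160 + 6·73 − 143 = 455
Option 2 (E + 48):
  E = 73 + 48 = 121
  F = 157
  U = 160 + 6·121 − 157 = 729
Option 3 (E + 49):
  E = 73 + 49 = 122
  F = 157
  U = 160 + 6·122 − 157 = 735
Comparing — Option 1: U=455, Option 2: U=729, Option 3: U=735. Highest is 735 (Option 3).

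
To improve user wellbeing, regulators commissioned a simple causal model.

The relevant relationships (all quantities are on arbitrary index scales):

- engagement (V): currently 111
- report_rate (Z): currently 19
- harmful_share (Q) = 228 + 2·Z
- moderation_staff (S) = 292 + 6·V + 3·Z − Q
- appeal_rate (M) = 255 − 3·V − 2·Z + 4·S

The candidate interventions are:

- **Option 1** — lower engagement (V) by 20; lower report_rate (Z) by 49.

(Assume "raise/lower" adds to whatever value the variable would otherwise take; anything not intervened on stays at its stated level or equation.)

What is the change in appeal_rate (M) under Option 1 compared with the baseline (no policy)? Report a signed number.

Baseline:
  V = 111
  Z = 19
  Q = 228 + 2·19 = 266
  S = 292 + 6·111 + 3·19 − 266 = 749
  M = 255 − 3·111 − 2·19 + 4·749 = 2880
Option 1 (V − 20, Z − 49):
  V = 111 − 20 = 91
  Z = 19 − 49 = -30
  Q = 228 + 2·(-30) = 168
  S = 292 + 6·91 + 3·(-30) − 168 = 580
  M = 255 − 3·91 − 2·(-30) + 4·580 = 2362
Change in M: 2362 − 2880 = -518

-518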